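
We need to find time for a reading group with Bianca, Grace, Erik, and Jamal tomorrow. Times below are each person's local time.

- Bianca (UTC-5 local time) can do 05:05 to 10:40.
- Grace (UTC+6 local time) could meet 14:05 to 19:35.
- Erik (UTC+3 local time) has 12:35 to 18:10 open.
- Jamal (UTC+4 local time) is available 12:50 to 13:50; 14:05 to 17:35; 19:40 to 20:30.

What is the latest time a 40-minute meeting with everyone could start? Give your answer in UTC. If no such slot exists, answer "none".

12:55

Bianca in UTC: 10:05-15:40 (add 5h to convert from UTC-5).
Grace in UTC: 08:05-13:35 (subtract 6h to convert from UTC+6).
Erik in UTC: 09:35-15:10 (subtract 3h to convert from UTC+3).
Jamal in UTC: 08:50-09:50, 10:05-13:35, 15:40-16:30 (subtract 4h to convert from UTC+4).
Bianca ∩ Grace: 10:05-13:35.
Bianca ∩ Grace ∩ Erik: 10:05-13:35.
Bianca ∩ Grace ∩ Erik ∩ Jamal: 10:05-13:35.
Those are the intersection windows.
The last common window of at least 40 minutes is 10:05-13:35; a 40-minute meeting can start as late as 12:55 and still end by 13:35.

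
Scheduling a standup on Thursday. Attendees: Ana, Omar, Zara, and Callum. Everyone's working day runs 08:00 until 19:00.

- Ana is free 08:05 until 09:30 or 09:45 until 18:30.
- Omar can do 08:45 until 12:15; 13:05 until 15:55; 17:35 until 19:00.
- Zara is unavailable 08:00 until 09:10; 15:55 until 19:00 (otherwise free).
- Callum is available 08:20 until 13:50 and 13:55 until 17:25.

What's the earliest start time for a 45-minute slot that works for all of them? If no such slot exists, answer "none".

09:45

Ana free: 08:05-09:30, 09:45-18:30.
Omar free: 08:45-12:15, 13:05-15:55, 17:35-19:00.
Zara free: 09:10-15:55 (invert busy blocks within the working day).
Callum free: 08:20-13:50, 13:55-17:25.
Ana ∩ Omar: 08:45-09:30, 09:45-12:15, 13:05-15:55, 17:35-18:30.
Ana ∩ Omar ∩ Zara: 09:10-09:30, 09:45-12:15, 13:05-15:55.
Ana ∩ Omar ∩ Zara ∩ Callum: 09:10-09:30, 09:45-12:15, 13:05-13:50, 13:55-15:55.
The first common window of at least 45 minutes is 09:45-12:15, so the earliest start is 09:45.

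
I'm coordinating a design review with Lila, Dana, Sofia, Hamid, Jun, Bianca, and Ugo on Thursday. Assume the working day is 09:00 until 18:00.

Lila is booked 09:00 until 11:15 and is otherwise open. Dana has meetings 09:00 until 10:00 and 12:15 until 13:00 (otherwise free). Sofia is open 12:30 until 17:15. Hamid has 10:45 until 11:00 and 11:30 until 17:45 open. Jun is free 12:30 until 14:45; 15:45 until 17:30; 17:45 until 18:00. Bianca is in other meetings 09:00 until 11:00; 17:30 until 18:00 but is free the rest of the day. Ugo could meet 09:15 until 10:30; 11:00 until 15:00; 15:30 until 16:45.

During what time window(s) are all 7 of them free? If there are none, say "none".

13:00-14:45, 15:45-16:45

Lila free: 11:15-18:00 (invert busy blocks within the working day).
Dana free: 10:00-12:15, 13:00-18:00 (invert busy blocks within the working day).
Sofia free: 12:30-17:15.
Hamid free: 10:45-11:00, 11:30-17:45.
Jun free: 12:30-14:45, 15:45-17:30, 17:45-18:00.
Bianca free: 11:00-17:30 (invert busy blocks within the working day).
Ugo free: 09:15-10:30, 11:00-15:00, 15:30-16:45.
Lila ∩ Dana: 11:15-12:15, 13:00-18:00.
Lila ∩ Dana ∩ Sofia: 13:00-17:15.
Lila ∩ Dana ∩ Sofia ∩ Hamid: 13:00-17:15.
Lila ∩ Dana ∩ Sofia ∩ Hamid ∩ Jun: 13:00-14:45, 15:45-17:15.
Lila ∩ Dana ∩ Sofia ∩ Hamid ∩ Jun ∩ Bianca: 13:00-14:45, 15:45-17:15.
Lila ∩ Dana ∩ Sofia ∩ Hamid ∩ Jun ∩ Bianca ∩ Ugo: 13:00-14:45, 15:45-16:45.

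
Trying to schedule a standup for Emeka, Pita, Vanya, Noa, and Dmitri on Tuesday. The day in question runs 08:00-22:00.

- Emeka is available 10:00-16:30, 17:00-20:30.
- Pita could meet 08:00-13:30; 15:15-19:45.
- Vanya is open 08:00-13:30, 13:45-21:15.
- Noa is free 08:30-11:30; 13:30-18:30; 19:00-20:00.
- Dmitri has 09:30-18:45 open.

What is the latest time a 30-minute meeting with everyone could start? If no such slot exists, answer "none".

Emeka ∩ Pita: 10:00-13:30, 15:15-16:30, 17:00-19:45.
Emeka ∩ Pita ∩ Vanya: 10:00-13:30, 15:15-16:30, 17:00-19:45.
Emeka ∩ Pita ∩ Vanya ∩ Noa: 10:00-11:30, 15:15-16:30, 17:00-18:30, 19:00-19:45.
Emeka ∩ Pita ∩ Vanya ∩ Noa ∩ Dmitri: 10:00-11:30, 15:15-16:30, 17:00-18:30.
The last common window of at least 30 minutes is 17:00-18:30; a 30-minute meeting can start as late as 18:00 and still end by 18:30.

18:00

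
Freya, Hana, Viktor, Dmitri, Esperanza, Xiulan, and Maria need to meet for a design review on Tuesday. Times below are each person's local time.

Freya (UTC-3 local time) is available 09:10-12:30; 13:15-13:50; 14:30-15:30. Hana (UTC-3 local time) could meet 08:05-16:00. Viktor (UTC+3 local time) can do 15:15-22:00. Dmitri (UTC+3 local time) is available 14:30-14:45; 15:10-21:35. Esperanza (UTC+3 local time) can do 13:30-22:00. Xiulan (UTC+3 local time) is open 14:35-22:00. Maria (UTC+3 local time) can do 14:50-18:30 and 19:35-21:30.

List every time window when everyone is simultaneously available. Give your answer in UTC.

12:15-15:30, 16:35-16:50, 17:30-18:30

Freya in UTC: 12:10-15:30, 16:15-16:50, 17:30-18:30 (add 3h to convert from UTC-3).
Hana in UTC: 11:05-19:00 (add 3h to convert from UTC-3).
Viktor in UTC: 12:15-19:00 (subtract 3h to convert from UTC+3).
Dmitri in UTC: 11:30-11:45, 12:10-18:35 (subtract 3h to convert from UTC+3).
Esperanza in UTC: 10:30-19:00 (subtract 3h to convert from UTC+3).
Xiulan in UTC: 11:35-19:00 (subtract 3h to convert from UTC+3).
Maria in UTC: 11:50-15:30, 16:35-18:30 (subtract 3h to convert from UTC+3).
Freya ∩ Hana: 12:10-15:30, 16:15-16:50, 17:30-18:30.
Freya ∩ Hana ∩ Viktor: 12:15-15:30, 16:15-16:50, 17:30-18:30.
Freya ∩ Hana ∩ Viktor ∩ Dmitri: 12:15-15:30, 16:15-16:50, 17:30-18:30.
Freya ∩ Hana ∩ Viktor ∩ Dmitri ∩ Esperanza: 12:15-15:30, 16:15-16:50, 17:30-18:30.
Freya ∩ Hana ∩ Viktor ∩ Dmitri ∩ Esperanza ∩ Xiulan: 12:15-15:30, 16:15-16:50, 17:30-18:30.
Freya ∩ Hana ∩ Viktor ∩ Dmitri ∩ Esperanza ∩ Xiulan ∩ Maria: 12:15-15:30, 16:35-16:50, 17:30-18:30.
So the common availability across everyone is 12:15-15:30, 16:35-16:50, 17:30-18:30.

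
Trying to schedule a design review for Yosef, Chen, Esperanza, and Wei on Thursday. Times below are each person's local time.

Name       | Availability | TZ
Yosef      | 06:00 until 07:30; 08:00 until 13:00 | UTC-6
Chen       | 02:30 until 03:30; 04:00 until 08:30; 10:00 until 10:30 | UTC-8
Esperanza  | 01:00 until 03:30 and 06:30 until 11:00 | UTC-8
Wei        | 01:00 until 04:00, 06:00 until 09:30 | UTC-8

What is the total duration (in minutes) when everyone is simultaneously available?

Yosef in UTC: 12:00-13:30, 14:00-19:00 (add 6h to convert from UTC-6).
Chen in UTC: 10:30-11:30, 12:00-16:30, 18:00-18:30 (add 8h to convert from UTC-8).
Esperanza in UTC: 09:00-11:30, 14:30-19:00 (add 8h to convert from UTC-8).
Wei in UTC: 09:00-12:00, 14:00-17:30 (add 8h to convert from UTC-8).
Yosef ∩ Chen: 12:00-13:30, 14:00-16:30, 18:00-18:30.
Yosef ∩ Chen ∩ Esperanza: 14:30-16:30, 18:00-18:30.
Yosef ∩ Chen ∩ Esperanza ∩ Wei: 14:30-16:30.
Those are the intersection windows.
That's a single block of 120 minutes.

120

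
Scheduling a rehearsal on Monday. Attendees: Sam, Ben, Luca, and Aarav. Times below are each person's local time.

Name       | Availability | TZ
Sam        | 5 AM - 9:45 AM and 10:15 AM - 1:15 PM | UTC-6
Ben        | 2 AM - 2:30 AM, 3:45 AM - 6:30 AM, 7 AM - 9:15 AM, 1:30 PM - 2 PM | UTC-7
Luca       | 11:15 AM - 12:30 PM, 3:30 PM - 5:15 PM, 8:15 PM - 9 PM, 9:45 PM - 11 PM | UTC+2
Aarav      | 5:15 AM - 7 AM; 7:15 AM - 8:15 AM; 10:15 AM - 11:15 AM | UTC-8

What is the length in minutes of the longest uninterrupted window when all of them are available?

Sam in UTC: 11:00-15:45, 16:15-19:15 (add 6h to convert from UTC-6).
Ben in UTC: 09:00-09:30, 10:45-13:30, 14:00-16:15, 20:30-21:00 (add 7h to convert from UTC-7).
Luca in UTC: 09:15-10:30, 13:30-15:15, 18:15-19:00, 19:45-21:00 (subtract 2h to convert from UTC+2).
Aarav in UTC: 13:15-15:00, 15:15-16:15, 18:15-19:15 (add 8h to convert from UTC-8).
Sam ∩ Ben: 11:00-13:30, 14:00-15:45.
Sam ∩ Ben ∩ Luca: 14:00-15:15.
Sam ∩ Ben ∩ Luca ∩ Aarav: 14:00-15:00.
Those are the intersection windows.
The longest is 14:00-15:00 at 60 minutes.

60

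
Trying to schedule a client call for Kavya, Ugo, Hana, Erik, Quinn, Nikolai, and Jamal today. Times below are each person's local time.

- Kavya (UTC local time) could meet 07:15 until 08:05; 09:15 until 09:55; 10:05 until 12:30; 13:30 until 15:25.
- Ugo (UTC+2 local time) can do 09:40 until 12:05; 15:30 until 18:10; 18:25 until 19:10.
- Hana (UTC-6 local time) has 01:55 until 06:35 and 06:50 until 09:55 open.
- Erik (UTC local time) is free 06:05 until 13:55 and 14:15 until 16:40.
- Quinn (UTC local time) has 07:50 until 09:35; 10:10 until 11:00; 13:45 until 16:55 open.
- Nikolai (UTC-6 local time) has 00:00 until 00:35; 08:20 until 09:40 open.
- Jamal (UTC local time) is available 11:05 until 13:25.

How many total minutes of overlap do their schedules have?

0

Kavya in UTC: 07:15-08:05, 09:15-09:55, 10:05-12:30, 13:30-15:25.
Ugo in UTC: 07:40-10:05, 13:30-16:10, 16:25-17:10 (subtract 2h to convert from UTC+2).
Hana in UTC: 07:55-12:35, 12:50-15:55 (add 6h to convert from UTC-6).
Erik in UTC: 06:05-13:55, 14:15-16:40.
Quinn in UTC: 07:50-09:35, 10:10-11:00, 13:45-16:55.
Nikolai in UTC: 06:00-06:35, 14:20-15:40 (add 6h to convert from UTC-6).
Jamal in UTC: 11:05-13:25.
Kavya ∩ Ugo: 07:40-08:05, 09:15-09:55, 13:30-15:25.
Kavya ∩ Ugo ∩ Hana: 07:55-08:05, 09:15-09:55, 13:30-15:25.
Kavya ∩ Ugo ∩ Hana ∩ Erik: 07:55-08:05, 09:15-09:55, 13:30-13:55, 14:15-15:25.
Kavya ∩ Ugo ∩ Hana ∩ Erik ∩ Quinn: 07:55-08:05, 09:15-09:35, 13:45-13:55, 14:15-15:25.
Kavya ∩ Ugo ∩ Hana ∩ Erik ∩ Quinn ∩ Nikolai: 14:20-15:25.
Kavya ∩ Ugo ∩ Hana ∩ Erik ∩ Quinn ∩ Nikolai ∩ Jamal: ∅.
There is no time when everyone is free.
There is no common window, so the total is 0 minutes.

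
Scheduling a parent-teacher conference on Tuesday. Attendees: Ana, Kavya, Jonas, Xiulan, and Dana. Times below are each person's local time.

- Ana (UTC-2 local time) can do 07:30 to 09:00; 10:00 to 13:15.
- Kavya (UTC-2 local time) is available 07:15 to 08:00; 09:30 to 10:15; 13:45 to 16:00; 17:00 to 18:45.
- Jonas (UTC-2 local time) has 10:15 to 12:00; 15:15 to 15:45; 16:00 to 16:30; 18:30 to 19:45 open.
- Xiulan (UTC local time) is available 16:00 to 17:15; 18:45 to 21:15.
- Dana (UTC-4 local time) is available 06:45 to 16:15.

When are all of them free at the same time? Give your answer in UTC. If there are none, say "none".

Ana in UTC: 09:30-11:00, 12:00-15:15 (add 2h to convert from UTC-2).
Kavya in UTC: 09:15-10:00, 11:30-12:15, 15:45-18:00, 19:00-20:45 (add 2h to convert from UTC-2).
Jonas in UTC: 12:15-14:00, 17:15-17:45, 18:00-18:30, 20:30-21:45 (add 2h to convert from UTC-2).
Xiulan in UTC: 16:00-17:15, 18:45-21:15.
Dana in UTC: 10:45-20:15 (add 4h to convert from UTC-4).
Ana ∩ Kavya: 09:30-10:00, 12:00-12:15.
Ana ∩ Kavya ∩ Jonas: ∅.
Ana ∩ Kavya ∩ Jonas ∩ Xiulan: ∅.
Ana ∩ Kavya ∩ Jonas ∩ Xiulan ∩ Dana: ∅.
There is no time when everyone is free.

none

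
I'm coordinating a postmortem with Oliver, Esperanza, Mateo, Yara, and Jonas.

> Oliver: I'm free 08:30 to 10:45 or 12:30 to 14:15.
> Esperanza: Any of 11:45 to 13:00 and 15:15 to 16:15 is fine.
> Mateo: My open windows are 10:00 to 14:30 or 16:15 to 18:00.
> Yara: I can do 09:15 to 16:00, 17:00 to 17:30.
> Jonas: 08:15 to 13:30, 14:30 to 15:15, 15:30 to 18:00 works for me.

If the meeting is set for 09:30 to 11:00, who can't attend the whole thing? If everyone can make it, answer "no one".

Oliver: not fully free for 09:30-11:00. Esperanza: not fully free for 09:30-11:00. Mateo: not fully free for 09:30-11:00. Yara: free for 09:30-11:00. Jonas: free for 09:30-11:00.

Esperanza, Mateo, Oliver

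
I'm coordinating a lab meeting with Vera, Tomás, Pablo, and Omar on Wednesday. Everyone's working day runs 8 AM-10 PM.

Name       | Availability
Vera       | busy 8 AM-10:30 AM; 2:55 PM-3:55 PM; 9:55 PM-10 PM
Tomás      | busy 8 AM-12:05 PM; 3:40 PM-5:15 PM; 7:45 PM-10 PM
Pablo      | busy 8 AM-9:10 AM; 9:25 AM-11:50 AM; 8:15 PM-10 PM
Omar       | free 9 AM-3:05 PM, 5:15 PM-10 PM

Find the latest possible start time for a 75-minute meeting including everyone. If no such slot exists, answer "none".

Vera free: 10:30-14:55, 15:55-21:55 (invert busy blocks within the working day).
Tomás free: 12:05-15:40, 17:15-19:45 (invert busy blocks within the working day).
Pablo free: 09:10-09:25, 11:50-20:15 (invert busy blocks within the working day).
Omar free: 09:00-15:05, 17:15-22:00.
Vera ∩ Tomás: 12:05-14:55, 17:15-19:45.
Vera ∩ Tomás ∩ Pablo: 12:05-14:55, 17:15-19:45.
Vera ∩ Tomás ∩ Pablo ∩ Omar: 12:05-14:55, 17:15-19:45.
The last common window of at least 75 minutes is 17:15-19:45; a 75-minute meeting can start as late as 18:30 and still end by 19:45.

18:30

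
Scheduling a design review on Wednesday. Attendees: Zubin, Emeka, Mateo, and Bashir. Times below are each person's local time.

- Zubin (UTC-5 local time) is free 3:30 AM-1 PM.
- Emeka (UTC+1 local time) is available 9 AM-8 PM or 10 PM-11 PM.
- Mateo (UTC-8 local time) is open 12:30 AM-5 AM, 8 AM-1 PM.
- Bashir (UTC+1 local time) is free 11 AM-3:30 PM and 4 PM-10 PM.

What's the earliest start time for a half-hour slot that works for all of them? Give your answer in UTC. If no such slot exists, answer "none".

Zubin in UTC: 08:30-18:00 (add 5h to convert from UTC-5).
Emeka in UTC: 08:00-19:00, 21:00-22:00 (subtract 1h to convert from UTC+1).
Mateo in UTC: 08:30-13:00, 16:00-21:00 (add 8h to convert from UTC-8).
Bashir in UTC: 10:00-14:30, 15:00-21:00 (subtract 1h to convert from UTC+1).
Zubin ∩ Emeka: 08:30-18:00.
Zubin ∩ Emeka ∩ Mateo: 08:30-13:00, 16:00-18:00.
Zubin ∩ Emeka ∩ Mateo ∩ Bashir: 10:00-13:00, 16:00-18:00.
Those are the intersection windows.
The first common window of at least 30 minutes is 10:00-13:00, so the earliest start is 10:00.

10:00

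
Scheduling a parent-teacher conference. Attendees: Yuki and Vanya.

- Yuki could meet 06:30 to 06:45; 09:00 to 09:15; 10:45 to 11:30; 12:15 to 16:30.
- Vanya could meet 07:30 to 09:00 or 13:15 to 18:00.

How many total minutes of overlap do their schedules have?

195

Yuki ∩ Vanya: 13:15-16:30.
Those are the intersection windows.
That's a single block of 195 minutes.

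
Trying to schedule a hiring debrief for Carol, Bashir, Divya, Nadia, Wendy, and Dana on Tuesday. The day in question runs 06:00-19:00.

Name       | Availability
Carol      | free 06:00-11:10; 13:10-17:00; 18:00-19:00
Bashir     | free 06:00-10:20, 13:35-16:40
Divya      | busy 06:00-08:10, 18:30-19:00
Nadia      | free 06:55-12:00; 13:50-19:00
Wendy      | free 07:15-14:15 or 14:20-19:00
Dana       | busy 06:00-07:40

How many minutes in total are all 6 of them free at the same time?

Carol free: 06:00-11:10, 13:10-17:00, 18:00-19:00.
Bashir free: 06:00-10:20, 13:35-16:40.
Divya free: 08:10-18:30 (invert busy blocks within the working day).
Nadia free: 06:55-12:00, 13:50-19:00.
Wendy free: 07:15-14:15, 14:20-19:00.
Dana free: 07:40-19:00 (invert busy blocks within the working day).
Carol ∩ Bashir: 06:00-10:20, 13:35-16:40.
Carol ∩ Bashir ∩ Divya: 08:10-10:20, 13:35-16:40.
Carol ∩ Bashir ∩ Divya ∩ Nadia: 08:10-10:20, 13:50-16:40.
Carol ∩ Bashir ∩ Divya ∩ Nadia ∩ Wendy: 08:10-10:20, 13:50-14:15, 14:20-16:40.
Carol ∩ Bashir ∩ Divya ∩ Nadia ∩ Wendy ∩ Dana: 08:10-10:20, 13:50-14:15, 14:20-16:40.
Summing the common windows: 130 + 25 + 140 = 295 minutes.

295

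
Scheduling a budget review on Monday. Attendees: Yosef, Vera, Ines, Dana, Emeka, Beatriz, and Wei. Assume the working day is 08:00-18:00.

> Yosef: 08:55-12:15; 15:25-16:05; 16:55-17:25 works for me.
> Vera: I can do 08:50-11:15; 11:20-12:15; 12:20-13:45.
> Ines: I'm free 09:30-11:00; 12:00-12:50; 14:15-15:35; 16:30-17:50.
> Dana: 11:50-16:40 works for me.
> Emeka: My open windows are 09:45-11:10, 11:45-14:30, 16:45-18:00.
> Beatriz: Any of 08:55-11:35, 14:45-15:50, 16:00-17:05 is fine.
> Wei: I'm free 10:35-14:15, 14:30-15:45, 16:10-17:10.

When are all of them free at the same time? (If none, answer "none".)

Yosef ∩ Vera: 08:55-11:15, 11:20-12:15.
Yosef ∩ Vera ∩ Ines: 09:30-11:00, 12:00-12:15.
Yosef ∩ Vera ∩ Ines ∩ Dana: 12:00-12:15.
Yosef ∩ Vera ∩ Ines ∩ Dana ∩ Emeka: 12:00-12:15.
Yosef ∩ Vera ∩ Ines ∩ Dana ∩ Emeka ∩ Beatriz: ∅.
Yosef ∩ Vera ∩ Ines ∩ Dana ∩ Emeka ∩ Beatriz ∩ Wei: ∅.
There is no time when everyone is free.

none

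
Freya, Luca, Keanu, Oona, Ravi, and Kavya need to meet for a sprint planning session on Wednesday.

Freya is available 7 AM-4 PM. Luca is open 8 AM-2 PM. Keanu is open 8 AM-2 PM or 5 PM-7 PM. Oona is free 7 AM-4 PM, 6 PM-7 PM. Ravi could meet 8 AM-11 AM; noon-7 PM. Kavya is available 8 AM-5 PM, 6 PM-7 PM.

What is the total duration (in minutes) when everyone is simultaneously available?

300

Freya ∩ Luca: 08:00-14:00.
Freya ∩ Luca ∩ Keanu: 08:00-14:00.
Freya ∩ Luca ∩ Keanu ∩ Oona: 08:00-14:00.
Freya ∩ Luca ∩ Keanu ∩ Oona ∩ Ravi: 08:00-11:00, 12:00-14:00.
Freya ∩ Luca ∩ Keanu ∩ Oona ∩ Ravi ∩ Kavya: 08:00-11:00, 12:00-14:00.
Those are the intersection windows.
Summing the common windows: 180 + 120 = 300 minutes.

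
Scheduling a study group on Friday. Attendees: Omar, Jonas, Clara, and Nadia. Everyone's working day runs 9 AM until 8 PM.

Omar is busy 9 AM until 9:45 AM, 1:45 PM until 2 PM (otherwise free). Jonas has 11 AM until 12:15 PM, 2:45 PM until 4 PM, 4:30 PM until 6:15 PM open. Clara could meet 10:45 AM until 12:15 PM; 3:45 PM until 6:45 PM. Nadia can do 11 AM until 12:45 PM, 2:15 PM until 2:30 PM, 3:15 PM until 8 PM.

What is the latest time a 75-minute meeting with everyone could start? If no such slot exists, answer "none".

17:00

Omar free: 09:45-13:45, 14:00-20:00 (invert busy blocks within the working day).
Jonas free: 11:00-12:15, 14:45-16:00, 16:30-18:15.
Clara free: 10:45-12:15, 15:45-18:45.
Nadia free: 11:00-12:45, 14:15-14:30, 15:15-20:00.
Omar ∩ Jonas: 11:00-12:15, 14:45-16:00, 16:30-18:15.
Omar ∩ Jonas ∩ Clara: 11:00-12:15, 15:45-16:00, 16:30-18:15.
Omar ∩ Jonas ∩ Clara ∩ Nadia: 11:00-12:15, 15:45-16:00, 16:30-18:15.
The last common window of at least 75 minutes is 16:30-18:15; a 75-minute meeting can start as late as 17:00 and still end by 18:15.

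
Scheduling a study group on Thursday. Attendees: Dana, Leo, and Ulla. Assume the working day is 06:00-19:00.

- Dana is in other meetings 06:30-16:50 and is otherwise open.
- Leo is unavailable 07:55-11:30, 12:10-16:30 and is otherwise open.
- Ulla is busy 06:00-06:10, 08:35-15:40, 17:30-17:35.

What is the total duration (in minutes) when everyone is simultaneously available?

145

Dana free: 06:00-06:30, 16:50-19:00 (invert busy blocks within the working day).
Leo free: 06:00-07:55, 11:30-12:10, 16:30-19:00 (invert busy blocks within the working day).
Ulla free: 06:10-08:35, 15:40-17:30, 17:35-19:00 (invert busy blocks within the working day).
Dana ∩ Leo: 06:00-06:30, 16:50-19:00.
Dana ∩ Leo ∩ Ulla: 06:10-06:30, 16:50-17:30, 17:35-19:00.
Summing the common windows: 20 + 40 + 85 = 145 minutes.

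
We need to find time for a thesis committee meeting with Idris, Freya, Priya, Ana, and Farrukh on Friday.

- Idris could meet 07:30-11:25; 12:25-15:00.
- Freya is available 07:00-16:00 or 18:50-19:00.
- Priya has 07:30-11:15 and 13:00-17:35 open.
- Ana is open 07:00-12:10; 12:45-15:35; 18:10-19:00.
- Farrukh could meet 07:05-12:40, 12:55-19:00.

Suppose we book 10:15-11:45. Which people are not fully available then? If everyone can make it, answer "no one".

Idris, Priya

Idris: not fully free for 10:15-11:45. Freya: free for 10:15-11:45. Priya: not fully free for 10:15-11:45. Ana: free for 10:15-11:45. Farrukh: free for 10:15-11:45.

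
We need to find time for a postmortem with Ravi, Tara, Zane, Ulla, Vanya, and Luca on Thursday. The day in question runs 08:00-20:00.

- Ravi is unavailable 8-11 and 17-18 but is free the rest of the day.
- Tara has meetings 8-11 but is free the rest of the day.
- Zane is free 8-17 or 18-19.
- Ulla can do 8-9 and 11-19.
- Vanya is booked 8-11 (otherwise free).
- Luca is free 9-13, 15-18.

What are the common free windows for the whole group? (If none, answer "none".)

Ravi free: 11:00-17:00, 18:00-20:00 (invert busy blocks within the working day).
Tara free: 11:00-20:00 (invert busy blocks within the working day).
Zane free: 08:00-17:00, 18:00-19:00.
Ulla free: 08:00-09:00, 11:00-19:00.
Vanya free: 11:00-20:00 (invert busy blocks within the working day).
Luca free: 09:00-13:00, 15:00-18:00.
Ravi ∩ Tara: 11:00-17:00, 18:00-20:00.
Ravi ∩ Tara ∩ Zane: 11:00-17:00, 18:00-19:00.
Ravi ∩ Tara ∩ Zane ∩ Ulla: 11:00-17:00, 18:00-19:00.
Ravi ∩ Tara ∩ Zane ∩ Ulla ∩ Vanya: 11:00-17:00, 18:00-19:00.
Ravi ∩ Tara ∩ Zane ∩ Ulla ∩ Vanya ∩ Luca: 11:00-13:00, 15:00-17:00.

11:00-13:00, 15:00-17:00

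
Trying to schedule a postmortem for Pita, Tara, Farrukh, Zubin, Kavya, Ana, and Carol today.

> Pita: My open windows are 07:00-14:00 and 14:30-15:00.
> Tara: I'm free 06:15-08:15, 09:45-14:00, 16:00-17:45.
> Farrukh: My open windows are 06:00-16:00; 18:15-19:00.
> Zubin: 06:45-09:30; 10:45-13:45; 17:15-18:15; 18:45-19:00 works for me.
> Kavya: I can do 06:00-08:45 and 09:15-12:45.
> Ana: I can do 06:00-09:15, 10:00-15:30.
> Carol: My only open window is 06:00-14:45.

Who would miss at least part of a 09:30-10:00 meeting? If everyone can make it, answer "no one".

Ana, Tara, Zubin

Pita: free for 09:30-10:00. Tara: not fully free for 09:30-10:00. Farrukh: free for 09:30-10:00. Zubin: not fully free for 09:30-10:00. Kavya: free for 09:30-10:00. Ana: not fully free for 09:30-10:00. Carol: free for 09:30-10:00.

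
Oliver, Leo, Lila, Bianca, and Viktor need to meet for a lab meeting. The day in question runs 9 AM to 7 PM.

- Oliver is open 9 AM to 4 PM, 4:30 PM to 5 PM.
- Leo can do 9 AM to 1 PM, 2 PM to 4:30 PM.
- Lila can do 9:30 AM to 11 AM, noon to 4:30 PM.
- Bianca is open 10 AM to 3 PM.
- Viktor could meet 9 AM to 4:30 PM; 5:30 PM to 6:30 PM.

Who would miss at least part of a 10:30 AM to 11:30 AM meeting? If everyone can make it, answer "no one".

Oliver: free for 10:30-11:30. Leo: free for 10:30-11:30. Lila: not fully free for 10:30-11:30. Bianca: free for 10:30-11:30. Viktor: free for 10:30-11:30.

Lila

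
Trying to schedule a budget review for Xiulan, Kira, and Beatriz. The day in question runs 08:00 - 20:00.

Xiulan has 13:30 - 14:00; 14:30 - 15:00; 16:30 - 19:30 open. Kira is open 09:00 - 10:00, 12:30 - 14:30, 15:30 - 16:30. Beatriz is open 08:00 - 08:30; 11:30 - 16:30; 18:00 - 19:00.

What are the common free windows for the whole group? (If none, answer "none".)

Xiulan ∩ Kira: 13:30-14:00.
Xiulan ∩ Kira ∩ Beatriz: 13:30-14:00.

13:30-14:00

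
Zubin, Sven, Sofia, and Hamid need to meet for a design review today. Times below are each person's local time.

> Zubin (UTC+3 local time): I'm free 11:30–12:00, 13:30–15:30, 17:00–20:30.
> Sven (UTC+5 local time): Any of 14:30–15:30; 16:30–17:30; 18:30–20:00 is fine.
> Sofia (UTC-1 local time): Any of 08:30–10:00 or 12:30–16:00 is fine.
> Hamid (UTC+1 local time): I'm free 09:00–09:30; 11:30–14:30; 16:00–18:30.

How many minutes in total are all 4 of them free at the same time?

0

Zubin in UTC: 08:30-09:00, 10:30-12:30, 14:00-17:30 (subtract 3h to convert from UTC+3).
Sven in UTC: 09:30-10:30, 11:30-12:30, 13:30-15:00 (subtract 5h to convert from UTC+5).
Sofia in UTC: 09:30-11:00, 13:30-17:00 (add 1h to convert from UTC-1).
Hamid in UTC: 08:00-08:30, 10:30-13:30, 15:00-17:30 (subtract 1h to convert from UTC+1).
Zubin ∩ Sven: 11:30-12:30, 14:00-15:00.
Zubin ∩ Sven ∩ Sofia: 14:00-15:00.
Zubin ∩ Sven ∩ Sofia ∩ Hamid: ∅.
There is no time when everyone is free.
There is no common window, so the total is 0 minutes.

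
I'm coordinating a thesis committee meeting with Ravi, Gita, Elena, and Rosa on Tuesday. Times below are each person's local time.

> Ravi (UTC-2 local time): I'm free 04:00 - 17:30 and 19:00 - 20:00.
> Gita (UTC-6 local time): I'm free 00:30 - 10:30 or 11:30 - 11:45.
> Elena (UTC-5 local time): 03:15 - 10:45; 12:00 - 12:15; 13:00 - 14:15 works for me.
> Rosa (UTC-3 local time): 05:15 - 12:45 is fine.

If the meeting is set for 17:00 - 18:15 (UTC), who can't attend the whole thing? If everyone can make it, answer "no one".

Elena, Gita, Rosa

Ravi in UTC: 06:00-19:30, 21:00-22:00 (add 2h to convert from UTC-2).
Gita in UTC: 06:30-16:30, 17:30-17:45 (add 6h to convert from UTC-6).
Elena in UTC: 08:15-15:45, 17:00-17:15, 18:00-19:15 (add 5h to convert from UTC-5).
Rosa in UTC: 08:15-15:45 (add 3h to convert from UTC-3).
Ravi: free for 17:00-18:15. Gita: not fully free for 17:00-18:15. Elena: not fully free for 17:00-18:15. Rosa: not fully free for 17:00-18:15.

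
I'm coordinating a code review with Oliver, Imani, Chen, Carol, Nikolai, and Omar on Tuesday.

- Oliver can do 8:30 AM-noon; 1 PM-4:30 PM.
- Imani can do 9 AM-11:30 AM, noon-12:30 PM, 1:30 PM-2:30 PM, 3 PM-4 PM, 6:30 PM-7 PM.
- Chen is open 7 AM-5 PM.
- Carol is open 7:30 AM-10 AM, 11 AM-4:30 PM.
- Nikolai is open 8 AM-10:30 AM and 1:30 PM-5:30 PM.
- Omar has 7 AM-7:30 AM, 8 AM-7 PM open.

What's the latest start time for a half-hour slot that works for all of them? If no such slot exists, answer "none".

15:30

Oliver ∩ Imani: 09:00-11:30, 13:30-14:30, 15:00-16:00.
Oliver ∩ Imani ∩ Chen: 09:00-11:30, 13:30-14:30, 15:00-16:00.
Oliver ∩ Imani ∩ Chen ∩ Carol: 09:00-10:00, 11:00-11:30, 13:30-14:30, 15:00-16:00.
Oliver ∩ Imani ∩ Chen ∩ Carol ∩ Nikolai: 09:00-10:00, 13:30-14:30, 15:00-16:00.
Oliver ∩ Imani ∩ Chen ∩ Carol ∩ Nikolai ∩ Omar: 09:00-10:00, 13:30-14:30, 15:00-16:00.
The last common window of at least 30 minutes is 15:00-16:00; a 30-minute meeting can start as late as 15:30 and still end by 16:00.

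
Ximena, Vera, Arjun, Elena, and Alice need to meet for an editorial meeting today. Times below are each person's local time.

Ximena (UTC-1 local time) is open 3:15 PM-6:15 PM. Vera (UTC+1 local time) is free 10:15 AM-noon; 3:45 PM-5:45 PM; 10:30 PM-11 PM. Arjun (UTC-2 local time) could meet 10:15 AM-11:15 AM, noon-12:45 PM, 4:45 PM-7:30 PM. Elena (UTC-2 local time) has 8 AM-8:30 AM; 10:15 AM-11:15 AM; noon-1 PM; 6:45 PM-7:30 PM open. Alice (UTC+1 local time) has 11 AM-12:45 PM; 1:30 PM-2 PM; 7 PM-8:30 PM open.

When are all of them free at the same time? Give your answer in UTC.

Ximena in UTC: 16:15-19:15 (add 1h to convert from UTC-1).
Vera in UTC: 09:15-11:00, 14:45-16:45, 21:30-22:00 (subtract 1h to convert from UTC+1).
Arjun in UTC: 12:15-13:15, 14:00-14:45, 18:45-21:30 (add 2h to convert from UTC-2).
Elena in UTC: 10:00-10:30, 12:15-13:15, 14:00-15:00, 20:45-21:30 (add 2h to convert from UTC-2).
Alice in UTC: 10:00-11:45, 12:30-13:00, 18:00-19:30 (subtract 1h to convert from UTC+1).
Ximena ∩ Vera: 16:15-16:45.
Ximena ∩ Vera ∩ Arjun: ∅.
Ximena ∩ Vera ∩ Arjun ∩ Elena: ∅.
Ximena ∩ Vera ∩ Arjun ∩ Elena ∩ Alice: ∅.
There is no time when everyone is free.

none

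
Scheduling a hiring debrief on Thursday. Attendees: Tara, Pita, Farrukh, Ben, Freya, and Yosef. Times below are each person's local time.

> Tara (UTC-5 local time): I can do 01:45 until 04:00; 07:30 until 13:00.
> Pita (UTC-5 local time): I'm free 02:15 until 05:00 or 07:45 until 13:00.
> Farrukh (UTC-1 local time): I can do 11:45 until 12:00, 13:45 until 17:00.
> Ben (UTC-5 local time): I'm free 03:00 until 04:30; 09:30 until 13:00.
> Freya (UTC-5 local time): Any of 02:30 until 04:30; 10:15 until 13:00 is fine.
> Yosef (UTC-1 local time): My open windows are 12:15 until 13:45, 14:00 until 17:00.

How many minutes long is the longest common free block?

165

Tara in UTC: 06:45-09:00, 12:30-18:00 (add 5h to convert from UTC-5).
Pita in UTC: 07:15-10:00, 12:45-18:00 (add 5h to convert from UTC-5).
Farrukh in UTC: 12:45-13:00, 14:45-18:00 (add 1h to convert from UTC-1).
Ben in UTC: 08:00-09:30, 14:30-18:00 (add 5h to convert from UTC-5).
Freya in UTC: 07:30-09:30, 15:15-18:00 (add 5h to convert from UTC-5).
Yosef in UTC: 13:15-14:45, 15:00-18:00 (add 1h to convert from UTC-1).
Tara ∩ Pita: 07:15-09:00, 12:45-18:00.
Tara ∩ Pita ∩ Farrukh: 12:45-13:00, 14:45-18:00.
Tara ∩ Pita ∩ Farrukh ∩ Ben: 14:45-18:00.
Tara ∩ Pita ∩ Farrukh ∩ Ben ∩ Freya: 15:15-18:00.
Tara ∩ Pita ∩ Farrukh ∩ Ben ∩ Freya ∩ Yosef: 15:15-18:00.
Those are the intersection windows.
The longest is 15:15-18:00 at 165 minutes.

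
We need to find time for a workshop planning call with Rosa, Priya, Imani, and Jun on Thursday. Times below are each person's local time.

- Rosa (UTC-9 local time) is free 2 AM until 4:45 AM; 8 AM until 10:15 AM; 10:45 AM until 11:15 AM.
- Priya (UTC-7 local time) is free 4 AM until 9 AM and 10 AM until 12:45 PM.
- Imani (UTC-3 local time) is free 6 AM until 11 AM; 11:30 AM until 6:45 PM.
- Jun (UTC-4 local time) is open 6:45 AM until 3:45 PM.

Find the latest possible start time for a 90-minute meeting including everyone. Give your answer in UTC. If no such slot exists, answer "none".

Rosa in UTC: 11:00-13:45, 17:00-19:15, 19:45-20:15 (add 9h to convert from UTC-9).
Priya in UTC: 11:00-16:00, 17:00-19:45 (add 7h to convert from UTC-7).
Imani in UTC: 09:00-14:00, 14:30-21:45 (add 3h to convert from UTC-3).
Jun in UTC: 10:45-19:45 (add 4h to convert from UTC-4).
Rosa ∩ Priya: 11:00-13:45, 17:00-19:15.
Rosa ∩ Priya ∩ Imani: 11:00-13:45, 17:00-19:15.
Rosa ∩ Priya ∩ Imani ∩ Jun: 11:00-13:45, 17:00-19:15.
So the common availability across everyone is 11:00-13:45, 17:00-19:15.
The last common window of at least 90 minutes is 17:00-19:15; a 90-minute meeting can start as late as 17:45 and still end by 19:15.

17:45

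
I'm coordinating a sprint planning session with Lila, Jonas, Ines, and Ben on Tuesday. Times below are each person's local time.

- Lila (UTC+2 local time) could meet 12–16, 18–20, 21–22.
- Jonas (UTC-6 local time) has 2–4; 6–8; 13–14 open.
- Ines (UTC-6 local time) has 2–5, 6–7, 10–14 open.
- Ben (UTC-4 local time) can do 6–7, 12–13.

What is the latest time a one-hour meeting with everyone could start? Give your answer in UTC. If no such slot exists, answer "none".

Lila in UTC: 10:00-14:00, 16:00-18:00, 19:00-20:00 (subtract 2h to convert from UTC+2).
Jonas in UTC: 08:00-10:00, 12:00-14:00, 19:00-20:00 (add 6h to convert from UTC-6).
Ines in UTC: 08:00-11:00, 12:00-13:00, 16:00-20:00 (add 6h to convert from UTC-6).
Ben in UTC: 10:00-11:00, 16:00-17:00 (add 4h to convert from UTC-4).
Lila ∩ Jonas: 12:00-14:00, 19:00-20:00.
Lila ∩ Jonas ∩ Ines: 12:00-13:00, 19:00-20:00.
Lila ∩ Jonas ∩ Ines ∩ Ben: ∅.
There is no time when everyone is free.
No common window is at least 60 minutes long.

none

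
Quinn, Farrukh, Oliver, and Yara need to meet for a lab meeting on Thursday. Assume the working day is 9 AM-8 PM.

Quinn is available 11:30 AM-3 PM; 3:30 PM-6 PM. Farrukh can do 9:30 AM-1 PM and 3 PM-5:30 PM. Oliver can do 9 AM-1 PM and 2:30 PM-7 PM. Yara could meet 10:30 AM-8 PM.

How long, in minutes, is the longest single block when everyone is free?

Quinn ∩ Farrukh: 11:30-13:00, 15:30-17:30.
Quinn ∩ Farrukh ∩ Oliver: 11:30-13:00, 15:30-17:30.
Quinn ∩ Farrukh ∩ Oliver ∩ Yara: 11:30-13:00, 15:30-17:30.
So the common availability across everyone is 11:30-13:00, 15:30-17:30.
The longest is 15:30-17:30 at 120 minutes.

120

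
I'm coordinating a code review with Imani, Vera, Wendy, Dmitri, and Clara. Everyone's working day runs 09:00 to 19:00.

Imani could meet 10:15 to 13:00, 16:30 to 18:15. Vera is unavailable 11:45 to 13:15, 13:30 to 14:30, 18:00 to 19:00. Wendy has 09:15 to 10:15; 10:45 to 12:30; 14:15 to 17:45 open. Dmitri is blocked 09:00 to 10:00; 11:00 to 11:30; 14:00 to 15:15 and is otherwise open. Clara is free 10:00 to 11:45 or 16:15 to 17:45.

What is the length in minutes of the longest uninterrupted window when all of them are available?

Imani free: 10:15-13:00, 16:30-18:15.
Vera free: 09:00-11:45, 13:15-13:30, 14:30-18:00 (invert busy blocks within the working day).
Wendy free: 09:15-10:15, 10:45-12:30, 14:15-17:45.
Dmitri free: 10:00-11:00, 11:30-14:00, 15:15-19:00 (invert busy blocks within the working day).
Clara free: 10:00-11:45, 16:15-17:45.
Imani ∩ Vera: 10:15-11:45, 16:30-18:00.
Imani ∩ Vera ∩ Wendy: 10:45-11:45, 16:30-17:45.
Imani ∩ Vera ∩ Wendy ∩ Dmitri: 10:45-11:00, 11:30-11:45, 16:30-17:45.
Imani ∩ Vera ∩ Wendy ∩ Dmitri ∩ Clara: 10:45-11:00, 11:30-11:45, 16:30-17:45.
The longest is 16:30-17:45 at 75 minutes.

75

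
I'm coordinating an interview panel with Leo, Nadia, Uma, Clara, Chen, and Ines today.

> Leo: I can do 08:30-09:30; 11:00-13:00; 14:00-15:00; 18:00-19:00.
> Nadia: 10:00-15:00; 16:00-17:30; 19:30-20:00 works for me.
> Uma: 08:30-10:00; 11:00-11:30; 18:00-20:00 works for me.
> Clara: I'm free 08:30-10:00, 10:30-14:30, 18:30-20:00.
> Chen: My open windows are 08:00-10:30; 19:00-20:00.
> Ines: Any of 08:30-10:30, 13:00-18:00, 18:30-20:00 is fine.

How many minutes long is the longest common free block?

0

Leo ∩ Nadia: 11:00-13:00, 14:00-15:00.
Leo ∩ Nadia ∩ Uma: 11:00-11:30.
Leo ∩ Nadia ∩ Uma ∩ Clara: 11:00-11:30.
Leo ∩ Nadia ∩ Uma ∩ Clara ∩ Chen: ∅.
Leo ∩ Nadia ∩ Uma ∩ Clara ∩ Chen ∩ Ines: ∅.
There is no time when everyone is free.
No common window exists, so the longest block is 0 minutes.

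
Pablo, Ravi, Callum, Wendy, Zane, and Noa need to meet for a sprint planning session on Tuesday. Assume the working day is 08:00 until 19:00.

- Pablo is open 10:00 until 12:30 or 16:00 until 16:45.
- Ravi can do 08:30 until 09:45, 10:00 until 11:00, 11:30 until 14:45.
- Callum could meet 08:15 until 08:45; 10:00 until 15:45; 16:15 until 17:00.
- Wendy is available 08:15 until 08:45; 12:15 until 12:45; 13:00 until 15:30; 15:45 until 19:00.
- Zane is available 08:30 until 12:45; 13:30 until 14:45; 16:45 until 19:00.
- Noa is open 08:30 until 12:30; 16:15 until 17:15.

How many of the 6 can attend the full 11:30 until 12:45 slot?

3

Ravi, Callum, and Zane can make the full 11:30-12:45 slot — that's 3.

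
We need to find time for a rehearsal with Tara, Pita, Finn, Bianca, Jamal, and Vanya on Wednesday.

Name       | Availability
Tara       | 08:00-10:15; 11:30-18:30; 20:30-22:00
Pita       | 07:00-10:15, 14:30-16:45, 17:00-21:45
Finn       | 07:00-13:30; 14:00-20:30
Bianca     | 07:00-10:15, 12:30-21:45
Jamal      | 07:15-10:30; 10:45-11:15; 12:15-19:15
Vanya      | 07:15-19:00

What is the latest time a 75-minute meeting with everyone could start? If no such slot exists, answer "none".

Tara ∩ Pita: 08:00-10:15, 14:30-16:45, 17:00-18:30, 20:30-21:45.
Tara ∩ Pita ∩ Finn: 08:00-10:15, 14:30-16:45, 17:00-18:30.
Tara ∩ Pita ∩ Finn ∩ Bianca: 08:00-10:15, 14:30-16:45, 17:00-18:30.
Tara ∩ Pita ∩ Finn ∩ Bianca ∩ Jamal: 08:00-10:15, 14:30-16:45, 17:00-18:30.
Tara ∩ Pita ∩ Finn ∩ Bianca ∩ Jamal ∩ Vanya: 08:00-10:15, 14:30-16:45, 17:00-18:30.
Those are the intersection windows.
The last common window of at least 75 minutes is 17:00-18:30; a 75-minute meeting can start as late as 17:15 and still end by 18:30.

17:15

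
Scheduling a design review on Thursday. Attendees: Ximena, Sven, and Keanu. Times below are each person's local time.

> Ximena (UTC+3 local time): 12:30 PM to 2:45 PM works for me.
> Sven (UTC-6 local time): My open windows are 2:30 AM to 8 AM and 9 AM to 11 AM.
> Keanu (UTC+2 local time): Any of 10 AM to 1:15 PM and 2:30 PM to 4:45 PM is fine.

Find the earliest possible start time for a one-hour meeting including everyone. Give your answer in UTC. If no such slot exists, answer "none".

09:30

Ximena in UTC: 09:30-11:45 (subtract 3h to convert from UTC+3).
Sven in UTC: 08:30-14:00, 15:00-17:00 (add 6h to convert from UTC-6).
Keanu in UTC: 08:00-11:15, 12:30-14:45 (subtract 2h to convert from UTC+2).
Ximena ∩ Sven: 09:30-11:45.
Ximena ∩ Sven ∩ Keanu: 09:30-11:15.
The first common window of at least 60 minutes is 09:30-11:15, so the earliest start is 09:30.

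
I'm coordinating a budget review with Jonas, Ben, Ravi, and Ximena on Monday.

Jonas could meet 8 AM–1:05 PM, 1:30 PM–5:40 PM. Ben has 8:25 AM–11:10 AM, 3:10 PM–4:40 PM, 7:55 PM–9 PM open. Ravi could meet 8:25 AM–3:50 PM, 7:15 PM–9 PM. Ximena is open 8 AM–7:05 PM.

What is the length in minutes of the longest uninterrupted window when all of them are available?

Jonas ∩ Ben: 08:25-11:10, 15:10-16:40.
Jonas ∩ Ben ∩ Ravi: 08:25-11:10, 15:10-15:50.
Jonas ∩ Ben ∩ Ravi ∩ Ximena: 08:25-11:10, 15:10-15:50.
Those are the intersection windows.
The longest is 08:25-11:10 at 165 minutes.

165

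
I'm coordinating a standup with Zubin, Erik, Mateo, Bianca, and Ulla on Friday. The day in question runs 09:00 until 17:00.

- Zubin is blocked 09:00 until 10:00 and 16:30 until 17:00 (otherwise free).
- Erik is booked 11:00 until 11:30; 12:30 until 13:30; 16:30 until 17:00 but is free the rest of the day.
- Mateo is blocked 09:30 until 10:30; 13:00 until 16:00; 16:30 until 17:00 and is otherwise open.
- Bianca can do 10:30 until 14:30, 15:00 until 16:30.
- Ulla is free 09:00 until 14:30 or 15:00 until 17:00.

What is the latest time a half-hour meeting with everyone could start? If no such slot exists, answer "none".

Zubin free: 10:00-16:30 (invert busy blocks within the working day).
Erik free: 09:00-11:00, 11:30-12:30, 13:30-16:30 (invert busy blocks within the working day).
Mateo free: 09:00-09:30, 10:30-13:00, 16:00-16:30 (invert busy blocks within the working day).
Bianca free: 10:30-14:30, 15:00-16:30.
Ulla free: 09:00-14:30, 15:00-17:00.
Zubin ∩ Erik: 10:00-11:00, 11:30-12:30, 13:30-16:30.
Zubin ∩ Erik ∩ Mateo: 10:30-11:00, 11:30-12:30, 16:00-16:30.
Zubin ∩ Erik ∩ Mateo ∩ Bianca: 10:30-11:00, 11:30-12:30, 16:00-16:30.
Zubin ∩ Erik ∩ Mateo ∩ Bianca ∩ Ulla: 10:30-11:00, 11:30-12:30, 16:00-16:30.
So the common availability across everyone is 10:30-11:00, 11:30-12:30, 16:00-16:30.
The last common window of at least 30 minutes is 16:00-16:30; a 30-minute meeting can start as late as 16:00 and still end by 16:30.

16:00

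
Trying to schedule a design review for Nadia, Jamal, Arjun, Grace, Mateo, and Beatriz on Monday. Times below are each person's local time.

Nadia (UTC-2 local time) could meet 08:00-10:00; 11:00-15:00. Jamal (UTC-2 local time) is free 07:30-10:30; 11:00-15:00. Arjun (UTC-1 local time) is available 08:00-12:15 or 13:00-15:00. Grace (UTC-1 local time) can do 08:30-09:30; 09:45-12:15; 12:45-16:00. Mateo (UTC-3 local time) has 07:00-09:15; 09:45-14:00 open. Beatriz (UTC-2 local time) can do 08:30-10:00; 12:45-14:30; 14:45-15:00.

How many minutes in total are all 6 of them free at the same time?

Nadia in UTC: 10:00-12:00, 13:00-17:00 (add 2h to convert from UTC-2).
Jamal in UTC: 09:30-12:30, 13:00-17:00 (add 2h to convert from UTC-2).
Arjun in UTC: 09:00-13:15, 14:00-16:00 (add 1h to convert from UTC-1).
Grace in UTC: 09:30-10:30, 10:45-13:15, 13:45-17:00 (add 1h to convert from UTC-1).
Mateo in UTC: 10:00-12:15, 12:45-17:00 (add 3h to convert from UTC-3).
Beatriz in UTC: 10:30-12:00, 14:45-16:30, 16:45-17:00 (add 2h to convert from UTC-2).
Nadia ∩ Jamal: 10:00-12:00, 13:00-17:00.
Nadia ∩ Jamal ∩ Arjun: 10:00-12:00, 13:00-13:15, 14:00-16:00.
Nadia ∩ Jamal ∩ Arjun ∩ Grace: 10:00-10:30, 10:45-12:00, 13:00-13:15, 14:00-16:00.
Nadia ∩ Jamal ∩ Arjun ∩ Grace ∩ Mateo: 10:00-10:30, 10:45-12:00, 13:00-13:15, 14:00-16:00.
Nadia ∩ Jamal ∩ Arjun ∩ Grace ∩ Mateo ∩ Beatriz: 10:45-12:00, 14:45-16:00.
Summing the common windows: 75 + 75 = 150 minutes.

150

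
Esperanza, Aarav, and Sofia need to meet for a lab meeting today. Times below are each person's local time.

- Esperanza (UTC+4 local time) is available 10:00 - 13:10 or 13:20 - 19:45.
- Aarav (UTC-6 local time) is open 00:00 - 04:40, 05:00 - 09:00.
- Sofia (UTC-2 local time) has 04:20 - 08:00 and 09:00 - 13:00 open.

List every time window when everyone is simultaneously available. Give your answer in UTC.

Esperanza in UTC: 06:00-09:10, 09:20-15:45 (subtract 4h to convert from UTC+4).
Aarav in UTC: 06:00-10:40, 11:00-15:00 (add 6h to convert from UTC-6).
Sofia in UTC: 06:20-10:00, 11:00-15:00 (add 2h to convert from UTC-2).
Esperanza ∩ Aarav: 06:00-09:10, 09:20-10:40, 11:00-15:00.
Esperanza ∩ Aarav ∩ Sofia: 06:20-09:10, 09:20-10:00, 11:00-15:00.

06:20-09:10, 09:20-10:00, 11:00-15:00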